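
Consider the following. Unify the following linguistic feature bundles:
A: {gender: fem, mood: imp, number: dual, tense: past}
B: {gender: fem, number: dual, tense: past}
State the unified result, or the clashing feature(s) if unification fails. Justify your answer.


Compare features:
gender: A=fem vs B=fem -> unified: fem
mood: A=imp vs B=_ -> unified: imp
number: A=dual vs B=dual -> unified: dual
tense: A=past vs B=past -> unified: past
No clashes found.

Unified: {gender: fem, mood: imp, number: dual, tense: past}


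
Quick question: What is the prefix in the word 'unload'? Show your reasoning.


The word 'unload' = 'un' (prefix) + 'load' (root). The prefix is 'un'.

un


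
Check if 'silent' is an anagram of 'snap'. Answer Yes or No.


Sorted letters of 'silent': 'eilnst'
Sorted letters of 'snap': 'anps'
They do not match.

No


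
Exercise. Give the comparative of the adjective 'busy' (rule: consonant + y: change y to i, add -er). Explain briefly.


Apply comparative formation (consonant + y: change y to i, add -er): 'busy' -> 'busier'.

busier


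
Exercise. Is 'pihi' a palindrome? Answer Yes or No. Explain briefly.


Forward: 'pihi'
Reversed: 'ihip'
They differ.

No


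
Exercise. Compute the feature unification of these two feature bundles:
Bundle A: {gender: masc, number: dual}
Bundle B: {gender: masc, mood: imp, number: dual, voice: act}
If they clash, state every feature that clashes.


Compare features:
gender: A=masc vs B=masc -> unified: masc
mood: A=_ vs B=imp -> unified: imp
number: A=dual vs B=dual -> unified: dual
voice: A=_ vs B=act -> unified: act
No clashes found.

Unified: {gender: masc, mood: imp, number: dual, voice: act}


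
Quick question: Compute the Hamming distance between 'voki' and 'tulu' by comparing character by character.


Alignment:
Position 1: 'v' vs 't' = DIFFER
Position 2: 'o' vs 'u' = DIFFER
Position 3: 'k' vs 'l' = DIFFER
Position 4: 'i' vs 'u' = DIFFER
Total differences: 4

4


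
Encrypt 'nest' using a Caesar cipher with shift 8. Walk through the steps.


Shift each letter by 8: n -> v, e -> m, s -> a, t -> b. Result: 'vmab'.

vmab


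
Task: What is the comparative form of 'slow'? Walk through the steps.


Apply comparative formation (add -er): 'slow' -> 'slower'.

slower


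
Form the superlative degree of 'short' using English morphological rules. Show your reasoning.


Apply superlative formation (add -est): 'short' -> 'shortest'.

shortest


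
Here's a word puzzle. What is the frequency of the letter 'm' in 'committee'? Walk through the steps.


Letter 'm' in 'committee': found at position(s) 3, 4 = 2 occurrence(s).

2


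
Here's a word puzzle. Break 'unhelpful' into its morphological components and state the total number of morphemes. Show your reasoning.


Step 1: Identify prefix: 'un' (meaning: not/reverse)
Step 2: Identify root: 'help'
Step 3: Identify suffix(es): 'ful'
Decomposition: un- (prefix: not/reverse) + help (root) + -ful (suffix: full of)
Total morphemes: 3

3 morphemes (un- (prefix: not/reverse) + help (root) + -ful (suffix: full of))


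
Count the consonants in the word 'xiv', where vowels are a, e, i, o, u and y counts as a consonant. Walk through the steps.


Consonants in 'xiv': x, v = 2 consonants.

2


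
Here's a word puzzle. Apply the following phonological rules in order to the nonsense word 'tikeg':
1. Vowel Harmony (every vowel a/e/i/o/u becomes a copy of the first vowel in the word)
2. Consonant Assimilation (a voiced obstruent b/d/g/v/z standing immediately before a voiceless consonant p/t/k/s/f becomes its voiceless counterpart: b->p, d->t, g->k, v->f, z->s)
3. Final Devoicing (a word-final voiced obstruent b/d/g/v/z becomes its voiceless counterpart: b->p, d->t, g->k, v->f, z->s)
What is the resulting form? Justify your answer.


Starting form: 'tikeg'
Rule 1: Vowel Harmony: all vowels become 'i' (matching first vowel). 'tikeg' -> 'tikig'
Rule 2: Consonant Assimilation: no voiced obstruent (b/d/g/v/z) stands immediately before a voiceless consonant (p/t/k/s/f). No change.
Rule 3: Final Devoicing: word-final voiced obstruent 'g' becomes voiceless 'k'. 'tikig' -> 'tikik'
Final form: 'tikik'

tikik


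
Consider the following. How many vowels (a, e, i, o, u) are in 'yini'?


Vowels in 'yini': i, i = 2 vowels.

2


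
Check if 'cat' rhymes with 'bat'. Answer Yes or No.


Rime (stressed vowel + following sounds) of 'cat': -at = /æt/
Rime of 'bat': -at = /æt/
/æt/ and /æt/ are the same ending sound, so the words rhyme.

Yes


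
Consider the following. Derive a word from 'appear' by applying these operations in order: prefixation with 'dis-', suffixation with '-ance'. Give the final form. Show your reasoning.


Step 1: Add prefix 'dis-' to 'appear' = 'disappear'
Step 2: Add suffix '-ance' to 'disappear' = 'disappearance'

disappearance


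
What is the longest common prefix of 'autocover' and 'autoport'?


Compare from the start: 4 characters match: 'auto'. Mismatch at position 5: 'c' vs 'p'.

auto


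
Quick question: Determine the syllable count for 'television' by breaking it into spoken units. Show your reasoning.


Break 'television' into syllables: tel-e-vi-sion -> tel | e | vi | sion = 4 syllables

4 syllables


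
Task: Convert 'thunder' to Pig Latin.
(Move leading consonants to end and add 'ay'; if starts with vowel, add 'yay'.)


'thunder': move consonant cluster 'th' to end and add 'ay': 'underthay'.

underthay


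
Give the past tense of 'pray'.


Apply rule: Add -ed. 'pray' becomes 'prayed'.

prayed


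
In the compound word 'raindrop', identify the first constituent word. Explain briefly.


Split 'raindrop' into 'rain' + 'drop'. The first part is 'rain'.

rain


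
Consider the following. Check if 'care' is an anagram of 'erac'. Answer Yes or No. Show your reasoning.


Sorted letters of 'care': 'acer'
Sorted letters of 'erac': 'acer'
They match.

Yes


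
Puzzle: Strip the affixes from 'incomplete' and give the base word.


Remove prefix 'in' from 'incomplete' to get root 'complete'.

complete


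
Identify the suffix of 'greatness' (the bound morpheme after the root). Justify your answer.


The word 'greatness' = 'great' (root) + '-ness' (suffix). The suffix is '-ness'.

ness


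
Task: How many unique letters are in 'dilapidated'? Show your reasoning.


Unique letters in 'dilapidated': {a, d, e, i, l, p, t} = 7 distinct letters.

7


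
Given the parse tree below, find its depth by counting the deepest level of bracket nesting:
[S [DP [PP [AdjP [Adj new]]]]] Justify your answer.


Count bracket nesting levels:
'[' at pos 0: depth = 1
'[' at pos 3: depth = 2
'[' at pos 7: depth = 3
'[' at pos 11: depth = 4
'[' at pos 17: depth = 5
Maximum depth reached: 5

5


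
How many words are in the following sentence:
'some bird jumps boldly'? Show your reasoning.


Split into words: some | bird | jumps | boldly = 4 words.

4


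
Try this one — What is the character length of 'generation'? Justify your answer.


Spell out 'generation' and number each letter: g(1), e(2), n(3), e(4), r(5), a(6), t(7), i(8), o(9), n(10). Total: 10 letters.

10


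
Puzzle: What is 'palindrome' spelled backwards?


Reverse 'palindrome' character by character: 'emordnilap'.

emordnilap


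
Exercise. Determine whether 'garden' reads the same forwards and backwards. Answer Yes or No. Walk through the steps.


Forward: 'garden'
Reversed: 'nedrag'
They differ.

No


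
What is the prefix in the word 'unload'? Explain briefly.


The word 'unload' = 'un' (prefix) + 'load' (root). The prefix is 'un'.

un


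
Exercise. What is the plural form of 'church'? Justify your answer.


Apply rule: Add -es (sibilant/fricative ending). 'church' becomes 'churches'.

churches


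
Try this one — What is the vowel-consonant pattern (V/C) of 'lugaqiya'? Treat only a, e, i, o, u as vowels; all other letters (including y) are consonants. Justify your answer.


Letter mapping: l = C, u = V, g = C, a = V, q = C, i = V, y = C, a = V.

CVCVCVCV


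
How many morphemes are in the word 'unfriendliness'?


Decomposition: un- (prefix) + friend (root) + -ly (suffix) + -ness (suffix) = 4 morpheme(s)

4 morphemes


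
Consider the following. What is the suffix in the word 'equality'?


The word 'equality' = 'equal' (root) + '-ity' (suffix). The suffix is '-ity'.

ity


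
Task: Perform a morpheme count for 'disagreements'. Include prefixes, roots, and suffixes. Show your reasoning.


Decomposition: dis- (prefix) + agree (root) + -ment (suffix) + -s (plural) = 4 morpheme(s)

4 morphemes


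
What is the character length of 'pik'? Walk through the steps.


Spell out 'pik' and number each letter: p(1), i(2), k(3). Total: 3 letters.

3


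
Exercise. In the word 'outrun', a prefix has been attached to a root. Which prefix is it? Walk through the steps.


The word 'outrun' = 'out' (prefix) + 'run' (root). The prefix is 'out'.

out


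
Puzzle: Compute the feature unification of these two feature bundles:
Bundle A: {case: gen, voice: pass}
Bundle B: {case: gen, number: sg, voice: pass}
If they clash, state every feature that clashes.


Compare features:
case: A=gen vs B=gen -> unified: gen
number: A=_ vs B=sg -> unified: sg
voice: A=pass vs B=pass -> unified: pass
No clashes found.

Unified: {case: gen, number: sg, voice: pass}


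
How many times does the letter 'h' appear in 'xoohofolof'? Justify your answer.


Letter 'h' in 'xoohofolof': found at position(s) 4 = 1 occurrence(s).

1


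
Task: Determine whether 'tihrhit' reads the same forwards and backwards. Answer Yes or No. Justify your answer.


Forward: 'tihrhit'
Reversed: 'tihrhit'
They are identical.

Yes


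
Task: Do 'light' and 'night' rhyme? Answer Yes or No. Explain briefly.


Rime (stressed vowel + following sounds) of 'light': -ight = /aɪt/
Rime of 'night': -ight = /aɪt/
/aɪt/ and /aɪt/ are the same ending sound, so the words rhyme.

Yes


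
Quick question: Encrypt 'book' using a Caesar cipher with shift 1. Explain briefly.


Shift each letter by 1: b -> c, o -> p, o -> p, k -> l. Result: 'cppl'.

cppl


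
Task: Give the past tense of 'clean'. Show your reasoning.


Apply rule: Add -ed. 'clean' becomes 'cleaned'.

cleaned


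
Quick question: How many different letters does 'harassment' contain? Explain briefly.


Unique letters in 'harassment': {a, e, h, m, n, r, s, t} = 8 distinct letters.

8


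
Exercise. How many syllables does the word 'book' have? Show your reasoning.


Break 'book' into syllables: book -> book = 1 syllable

1 syllable


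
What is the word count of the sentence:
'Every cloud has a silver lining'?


Split into words: Every | cloud | has | a | silver | lining = 6 words.

6


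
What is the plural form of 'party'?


Apply rule: Change -y to -ies (consonant + y). 'party' becomes 'parties'.

parties


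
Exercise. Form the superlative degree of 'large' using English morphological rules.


Apply superlative formation (ends in e: add -st): 'large' -> 'largest'.

largest


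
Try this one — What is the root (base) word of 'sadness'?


Remove suffix '-ness' from 'sadness' to get root 'sad'.

sad


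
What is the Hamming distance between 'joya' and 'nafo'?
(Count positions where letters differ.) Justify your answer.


Alignment:
Position 1: 'j' vs 'n' = DIFFER
Position 2: 'o' vs 'a' = DIFFER
Position 3: 'y' vs 'f' = DIFFER
Position 4: 'a' vs 'o' = DIFFER
Total differences: 4

4


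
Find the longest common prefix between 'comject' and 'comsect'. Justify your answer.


Compare from the start: 3 characters match: 'com'. Mismatch at position 4: 'j' vs 's'.

com


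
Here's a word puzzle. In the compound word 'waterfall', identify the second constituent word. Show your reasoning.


Split 'waterfall' into 'water' + 'fall'. The second part is 'fall'.

fall


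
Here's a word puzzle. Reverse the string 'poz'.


Reverse 'poz' character by character: 'zop'.

zop


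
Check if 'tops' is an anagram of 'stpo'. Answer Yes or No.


Sorted letters of 'tops': 'opst'
Sorted letters of 'stpo': 'opst'
They match.

Yes


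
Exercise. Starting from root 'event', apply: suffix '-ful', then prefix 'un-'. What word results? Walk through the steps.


Step 1: Add suffix '-ful' to 'event' = 'eventful'
Step 2: Add prefix 'un-' to 'eventful' = 'uneventful'

uneventful


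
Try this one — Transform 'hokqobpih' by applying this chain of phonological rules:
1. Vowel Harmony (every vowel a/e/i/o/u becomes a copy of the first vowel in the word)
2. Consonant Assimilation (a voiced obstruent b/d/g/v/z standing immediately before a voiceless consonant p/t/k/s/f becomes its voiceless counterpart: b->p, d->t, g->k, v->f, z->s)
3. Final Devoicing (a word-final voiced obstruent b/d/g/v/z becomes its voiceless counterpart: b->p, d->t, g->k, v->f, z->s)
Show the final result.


Starting form: 'hokqobpih'
Rule 1: Vowel Harmony: all vowels become 'o' (matching first vowel). 'hokqobpih' -> 'hokqobpoh'
Rule 2: Consonant Assimilation: voiced obstruent before voiceless consonant becomes voiceless ('bp' -> 'pp'). 'hokqobpoh' -> 'hokqoppoh'
Rule 3: Final Devoicing: final consonant 'h' is not one of the voiced obstruents b/d/g/v/z. No change.
Final form: 'hokqoppoh'

hokqoppoh


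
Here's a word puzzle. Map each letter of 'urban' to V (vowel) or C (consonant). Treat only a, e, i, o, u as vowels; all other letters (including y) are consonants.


Letter mapping: u = V, r = C, b = C, a = V, n = C.

VCCVC


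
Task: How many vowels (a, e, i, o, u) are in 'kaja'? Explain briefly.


Vowels in 'kaja': a, a = 2 vowels.

2


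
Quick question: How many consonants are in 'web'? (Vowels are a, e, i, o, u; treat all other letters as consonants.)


Consonants in 'web': w, b = 2 consonants.

2


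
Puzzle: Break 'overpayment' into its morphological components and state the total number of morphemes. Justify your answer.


Step 1: Identify prefix: 'over' (meaning: excessively)
Step 2: Identify root: 'pay'
Step 3: Identify suffix(es): 'ment'
Decomposition: over- (prefix: excessively) + pay (root) + -ment (suffix: action/result)
Total morphemes: 3

3 morphemes (over- (prefix: excessively) + pay (root) + -ment (suffix: action/result))


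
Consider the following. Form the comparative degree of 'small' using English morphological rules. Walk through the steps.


Apply comparative formation (add -er): 'small' -> 'smaller'.

smaller


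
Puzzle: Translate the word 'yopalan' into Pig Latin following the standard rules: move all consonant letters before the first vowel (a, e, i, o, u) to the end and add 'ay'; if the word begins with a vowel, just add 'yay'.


'yopalan': move consonant cluster 'y' to end and add 'ay': 'opalanyay'.

opalanyay


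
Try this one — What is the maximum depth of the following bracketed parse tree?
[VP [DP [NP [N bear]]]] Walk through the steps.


Count bracket nesting levels:
'[' at pos 0: depth = 1
'[' at pos 4: depth = 2
'[' at pos 8: depth = 3
'[' at pos 12: depth = 4
Maximum depth reached: 4

4


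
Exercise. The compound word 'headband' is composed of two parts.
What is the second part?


Split 'headband' into 'head' + 'band'. The second part is 'band'.

band


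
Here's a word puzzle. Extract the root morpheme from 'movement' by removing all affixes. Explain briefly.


Remove suffix '-ment' from 'movement' to get root 'move'.

move


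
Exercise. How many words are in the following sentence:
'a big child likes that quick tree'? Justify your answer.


Split into words: a | big | child | likes | that | quick | tree = 7 words.

7


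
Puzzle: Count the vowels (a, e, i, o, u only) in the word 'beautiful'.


Vowels in 'beautiful': e, a, u, i, u = 5 vowels.

5


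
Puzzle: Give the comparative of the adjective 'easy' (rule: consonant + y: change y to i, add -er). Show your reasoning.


Apply comparative formation (consonant + y: change y to i, add -er): 'easy' -> 'easier'.

easier


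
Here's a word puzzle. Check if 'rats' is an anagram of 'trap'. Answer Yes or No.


Sorted letters of 'rats': 'arst'
Sorted letters of 'trap': 'aprt'
They do not match.

No


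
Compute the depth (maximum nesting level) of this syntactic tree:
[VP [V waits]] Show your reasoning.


Count bracket nesting levels:
'[' at pos 0: depth = 1
'[' at pos 4: depth = 2
Maximum depth reached: 2

2


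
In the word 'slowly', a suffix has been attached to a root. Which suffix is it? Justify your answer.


The word 'slowly' = 'slow' (root) + '-ly' (suffix). The suffix is '-ly'.

ly


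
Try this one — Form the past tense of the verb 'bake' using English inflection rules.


Apply rule: Add -d (word ends in -e). 'bake' becomes 'baked'.

baked


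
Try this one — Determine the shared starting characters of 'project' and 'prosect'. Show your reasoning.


Compare from the start: 3 characters match: 'pro'. Mismatch at position 4: 'j' vs 's'.

pro


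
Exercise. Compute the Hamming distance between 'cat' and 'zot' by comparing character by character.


Alignment:
Position 1: 'c' vs 'z' = DIFFER
Position 2: 'a' vs 'o' = DIFFER
Position 3: 't' vs 't' = match
Total differences: 2

2


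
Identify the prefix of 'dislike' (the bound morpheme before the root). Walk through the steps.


The word 'dislike' = 'dis' (prefix) + 'like' (root). The prefix is 'dis'.

dis


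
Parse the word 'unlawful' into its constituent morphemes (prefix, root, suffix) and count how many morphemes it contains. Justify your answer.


Step 1: Identify prefix: 'un' (meaning: not/reverse)
Step 2: Identify root: 'law'
Step 3: Identify suffix(es): 'ful'
Decomposition: un- (prefix: not/reverse) + law (root) + -ful (suffix: full of)
Total morphemes: 3

3 morphemes (un- (prefix: not/reverse) + law (root) + -ful (suffix: full of))


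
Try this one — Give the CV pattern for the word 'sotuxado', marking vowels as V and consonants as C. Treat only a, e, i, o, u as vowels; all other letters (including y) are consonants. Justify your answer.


Letter mapping: s = C, o = V, t = C, u = V, x = C, a = V, d = C, o = V.

CVCVCVCV


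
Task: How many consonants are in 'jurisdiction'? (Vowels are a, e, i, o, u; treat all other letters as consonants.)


Consonants in 'jurisdiction': j, r, s, d, c, t, n = 7 consonants.

7


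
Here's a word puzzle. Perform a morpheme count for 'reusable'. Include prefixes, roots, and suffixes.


Decomposition: re- (prefix) + use (root) + -able (suffix) = 3 morpheme(s)

3 morphemes


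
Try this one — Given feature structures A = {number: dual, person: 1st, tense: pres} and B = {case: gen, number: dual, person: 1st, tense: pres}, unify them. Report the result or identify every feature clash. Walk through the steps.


Compare features:
case: A=_ vs B=gen -> unified: gen
number: A=dual vs B=dual -> unified: dual
person: A=1st vs B=1st -> unified: 1st
tense: A=pres vs B=pres -> unified: pres
No clashes found.

Unified: {case: gen, number: dual, person: 1st, tense: pres}


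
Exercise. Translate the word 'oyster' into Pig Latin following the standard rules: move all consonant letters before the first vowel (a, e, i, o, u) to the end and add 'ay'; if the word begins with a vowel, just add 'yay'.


'oyster' starts with a vowel, so add 'yay': 'oysteryay'.

oysteryay


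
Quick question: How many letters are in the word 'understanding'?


Spell out 'understanding' and number each letter: u(1), n(2), d(3), e(4), r(5), s(6), t(7), a(8), n(9), d(10), i(11), n(12), g(13). Total: 13 letters.

13


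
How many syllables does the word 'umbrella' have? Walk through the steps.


Break 'umbrella' into syllables: um-brel-la -> um | brel | la = 3 syllables

3 syllables


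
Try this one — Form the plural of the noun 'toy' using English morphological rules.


Apply rule: Add -s. 'toy' becomes 'toys'.

toys


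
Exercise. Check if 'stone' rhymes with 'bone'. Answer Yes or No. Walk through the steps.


Rime (stressed vowel + following sounds) of 'stone': -one = /oʊn/
Rime of 'bone': -one = /oʊn/
/oʊn/ and /oʊn/ are the same ending sound, so the words rhyme.

Yes


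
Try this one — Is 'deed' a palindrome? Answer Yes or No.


Forward: 'deed'
Reversed: 'deed'
They are identical.

Yes


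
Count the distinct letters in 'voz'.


Unique letters in 'voz': {o, v, z} = 3 distinct letters.

3


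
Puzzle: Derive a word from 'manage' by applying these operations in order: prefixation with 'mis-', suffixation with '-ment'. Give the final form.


Step 1: Add prefix 'mis-' to 'manage' = 'mismanage'
Step 2: Add suffix '-ment' to 'mismanage' = 'mismanagement'

mismanagement


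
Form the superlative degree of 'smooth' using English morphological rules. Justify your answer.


Apply superlative formation (add -est): 'smooth' -> 'smoothest'.

smoothest


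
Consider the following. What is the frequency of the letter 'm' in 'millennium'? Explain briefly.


Letter 'm' in 'millennium': found at position(s) 1, 10 = 2 occurrence(s).

2


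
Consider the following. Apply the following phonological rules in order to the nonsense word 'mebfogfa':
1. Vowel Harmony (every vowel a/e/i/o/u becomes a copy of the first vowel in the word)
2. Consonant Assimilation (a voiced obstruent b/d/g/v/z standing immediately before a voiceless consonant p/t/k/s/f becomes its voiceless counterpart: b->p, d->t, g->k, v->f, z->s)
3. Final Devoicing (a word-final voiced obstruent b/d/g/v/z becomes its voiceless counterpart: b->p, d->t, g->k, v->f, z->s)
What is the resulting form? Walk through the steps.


Starting form: 'mebfogfa'
Rule 1: Vowel Harmony: all vowels become 'e' (matching first vowel). 'mebfogfa' -> 'mebfegfe'
Rule 2: Consonant Assimilation: voiced obstruent before voiceless consonant becomes voiceless ('bf' -> 'pf', 'gf' -> 'kf'). 'mebfegfe' -> 'mepfekfe'
Rule 3: Final Devoicing: the word ends in the vowel 'e', not a consonant. No change.
Final form: 'mepfekfe'

mepfekfe


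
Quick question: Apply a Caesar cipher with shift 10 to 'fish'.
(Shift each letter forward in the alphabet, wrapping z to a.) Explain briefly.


Shift each letter by 10: f -> p, i -> s, s -> c, h -> r. Result: 'pscr'.

pscr


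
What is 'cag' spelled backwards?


Reverse 'cag' character by character: 'gac'.

gac


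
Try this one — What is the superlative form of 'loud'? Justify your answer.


Apply superlative formation (add -est): 'loud' -> 'loudest'.

loudest


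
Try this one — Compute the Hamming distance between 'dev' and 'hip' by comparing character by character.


Alignment:
Position 1: 'd' vs 'h' = DIFFER
Position 2: 'e' vs 'i' = DIFFER
Position 3: 'v' vs 'p' = DIFFER
Total differences: 3

3


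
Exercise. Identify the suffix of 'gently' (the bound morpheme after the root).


The word 'gently' = 'gentle' (root) + '-ly' (suffix). The suffix is '-ly'.

ly


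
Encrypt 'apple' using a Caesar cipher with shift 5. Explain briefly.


Shift each letter by 5: a -> f, p -> u, p -> u, l -> q, e -> j. Result: 'fuuqj'.

fuuqj


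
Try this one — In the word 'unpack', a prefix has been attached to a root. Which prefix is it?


The word 'unpack' = 'un' (prefix) + 'pack' (root). The prefix is 'un'.

un


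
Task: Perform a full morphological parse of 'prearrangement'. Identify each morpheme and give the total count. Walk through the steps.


Step 1: Identify prefix: 'pre' (meaning: before)
Step 2: Identify root: 'arrange'
Step 3: Identify suffix(es): 'ment'
Decomposition: pre- (prefix: before) + arrange (root) + -ment (suffix: action/result)
Total morphemes: 3

3 morphemes (pre- (prefix: before) + arrange (root) + -ment (suffix: action/result))


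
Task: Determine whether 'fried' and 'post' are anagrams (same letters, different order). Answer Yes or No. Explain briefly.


Sorted letters of 'fried': 'defir'
Sorted letters of 'post': 'opst'
They do not match.

No


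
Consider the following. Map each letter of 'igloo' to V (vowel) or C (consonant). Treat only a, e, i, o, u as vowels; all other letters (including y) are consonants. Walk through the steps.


Letter mapping: i = V, g = C, l = C, o = V, o = V.

VCCVV


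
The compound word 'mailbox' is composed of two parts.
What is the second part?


Split 'mailbox' into 'mail' + 'box'. The second part is 'box'.

box


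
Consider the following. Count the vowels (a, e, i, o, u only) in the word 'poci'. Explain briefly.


Vowels in 'poci': o, i = 2 vowels.

2


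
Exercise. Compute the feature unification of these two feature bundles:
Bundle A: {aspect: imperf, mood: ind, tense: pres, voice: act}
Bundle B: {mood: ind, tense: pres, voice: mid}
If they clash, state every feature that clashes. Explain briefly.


Compare features:
aspect: A=imperf vs B=_ -> unified: imperf
mood: A=ind vs B=ind -> unified: ind
tense: A=pres vs B=pres -> unified: pres
voice: A=act vs B=mid -> CLASH
Clash detected on feature 'voice' (act vs mid); unification fails.

CLASH on 'voice' (act vs mid)


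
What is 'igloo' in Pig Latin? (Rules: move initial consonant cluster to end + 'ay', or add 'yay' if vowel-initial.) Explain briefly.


'igloo' starts with a vowel, so add 'yay': 'iglooyay'.

iglooyay


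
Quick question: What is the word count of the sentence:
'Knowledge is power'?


Split into words: Knowledge | is | power = 3 words.

3


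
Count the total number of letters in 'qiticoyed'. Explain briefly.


Spell out 'qiticoyed' and number each letter: q(1), i(2), t(3), i(4), c(5), o(6), y(7), e(8), d(9). Total: 9 letters.

9


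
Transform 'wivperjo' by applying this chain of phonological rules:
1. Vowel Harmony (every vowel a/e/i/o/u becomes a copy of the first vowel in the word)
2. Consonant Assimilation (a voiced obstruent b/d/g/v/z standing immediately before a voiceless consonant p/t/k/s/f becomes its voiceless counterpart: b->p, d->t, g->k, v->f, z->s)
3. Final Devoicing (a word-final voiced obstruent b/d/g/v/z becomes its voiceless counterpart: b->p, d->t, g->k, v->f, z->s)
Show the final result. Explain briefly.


Starting form: 'wivperjo'
Rule 1: Vowel Harmony: all vowels become 'i' (matching first vowel). 'wivperjo' -> 'wivpirji'
Rule 2: Consonant Assimilation: voiced obstruent before voiceless consonant becomes voiceless ('vp' -> 'fp'). 'wivpirji' -> 'wifpirji'
Rule 3: Final Devoicing: the word ends in the vowel 'i', not a consonant. No change.
Final form: 'wifpirji'

wifpirji


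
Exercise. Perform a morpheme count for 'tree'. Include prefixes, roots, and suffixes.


Decomposition: tree (free morpheme) = 1 morpheme(s)

1 morphemes


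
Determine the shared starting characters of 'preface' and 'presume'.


Compare from the start: 3 characters match: 'pre'. Mismatch at position 4: 'f' vs 's'.

pre


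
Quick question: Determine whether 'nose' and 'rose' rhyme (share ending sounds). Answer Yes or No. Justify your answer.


Rime (stressed vowel + following sounds) of 'nose': -ose = /oʊz/
Rime of 'rose': -ose = /oʊz/
/oʊz/ and /oʊz/ are the same ending sound, so the words rhyme.

Yes


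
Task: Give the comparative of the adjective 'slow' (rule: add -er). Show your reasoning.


Apply comparative formation (add -er): 'slow' -> 'slower'.

slower


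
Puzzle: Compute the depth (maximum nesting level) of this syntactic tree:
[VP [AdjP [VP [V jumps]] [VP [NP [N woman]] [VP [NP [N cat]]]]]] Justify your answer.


Count bracket nesting levels:
'[' at pos 0: depth = 1
'[' at pos 4: depth = 2
'[' at pos 10: depth = 3
'[' at pos 14: depth = 4
'[' at pos 25: depth = 3
'[' at pos 29: depth = 4
'[' at pos 33: depth = 5
'[' at pos 44: depth = 4
'[' at pos 48: depth = 5
'[' at pos 52: depth = 6
Maximum depth reached: 6

6


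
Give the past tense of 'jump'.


Apply rule: Add -ed. 'jump' becomes 'jumped'.

jumped


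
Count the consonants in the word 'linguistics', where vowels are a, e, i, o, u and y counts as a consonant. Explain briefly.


Consonants in 'linguistics': l, n, g, s, t, c, s = 7 consonants.

7


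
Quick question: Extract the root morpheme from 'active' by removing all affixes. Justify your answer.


Remove suffix '-ive' from 'active' to get root 'act'.

act


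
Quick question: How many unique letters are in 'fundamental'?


Unique letters in 'fundamental': {a, d, e, f, l, m, n, t, u} = 9 distinct letters.

9


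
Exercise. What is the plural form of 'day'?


Apply rule: Add -s. 'day' becomes 'days'.

days


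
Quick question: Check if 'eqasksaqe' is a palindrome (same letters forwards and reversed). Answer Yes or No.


Forward: 'eqasksaqe'
Reversed: 'eqasksaqe'
They are identical.

Yes


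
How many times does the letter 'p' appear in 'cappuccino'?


Letter 'p' in 'cappuccino': found at position(s) 3, 4 = 2 occurrence(s).

2


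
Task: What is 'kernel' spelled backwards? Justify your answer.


Reverse 'kernel' character by character: 'lenrek'.

lenrek


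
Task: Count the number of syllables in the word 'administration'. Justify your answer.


Break 'administration' into syllables: ad-min-is-tra-tion -> ad | min | is | tra | tion = 5 syllables

5 syllables


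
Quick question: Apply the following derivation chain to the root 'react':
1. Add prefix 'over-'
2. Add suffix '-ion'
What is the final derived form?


Step 1: Add prefix 'over-' to 'react' = 'overreact'
Step 2: Add suffix '-ion' to 'overreact' = 'overreaction'

overreaction


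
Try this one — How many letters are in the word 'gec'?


Spell out 'gec' and number each letter: g(1), e(2), c(3). Total: 3 letters.

3


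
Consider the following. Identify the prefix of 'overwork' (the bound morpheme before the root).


The word 'overwork' = 'over' (prefix) + 'work' (root). The prefix is 'over'.

over


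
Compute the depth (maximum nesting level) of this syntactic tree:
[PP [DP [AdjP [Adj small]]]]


Count bracket nesting levels:
'[' at pos 0: depth = 1
'[' at pos 4: depth = 2
'[' at pos 8: depth = 3
'[' at pos 14: depth = 4
Maximum depth reached: 4

4


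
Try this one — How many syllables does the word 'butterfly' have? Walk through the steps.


Break 'butterfly' into syllables: but-ter-fly -> but | ter | fly = 3 syllables

3 syllables


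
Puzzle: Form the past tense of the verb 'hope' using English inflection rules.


Apply rule: Add -d (word ends in -e). 'hope' becomes 'hoped'.

hoped


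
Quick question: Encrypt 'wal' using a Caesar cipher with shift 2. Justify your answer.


Shift each letter by 2: w -> y, a -> c, l -> n. Result: 'ycn'.

ycn


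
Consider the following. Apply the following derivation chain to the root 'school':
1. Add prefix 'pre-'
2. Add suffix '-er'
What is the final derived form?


Step 1: Add prefix 'pre-' to 'school' = 'preschool'
Step 2: Add suffix '-er' to 'preschool' = 'preschooler'

preschooler


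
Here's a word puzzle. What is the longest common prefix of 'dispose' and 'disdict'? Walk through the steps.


Compare from the start: 3 characters match: 'dis'. Mismatch at position 4: 'p' vs 'd'.

dis


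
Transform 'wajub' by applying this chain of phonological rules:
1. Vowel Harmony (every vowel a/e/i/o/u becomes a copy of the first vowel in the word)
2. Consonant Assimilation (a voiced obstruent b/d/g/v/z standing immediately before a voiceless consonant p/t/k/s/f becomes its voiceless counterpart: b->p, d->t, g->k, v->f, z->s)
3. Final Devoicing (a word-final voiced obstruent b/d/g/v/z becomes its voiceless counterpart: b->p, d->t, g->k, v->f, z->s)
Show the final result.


Starting form: 'wajub'
Rule 1: Vowel Harmony: all vowels become 'a' (matching first vowel). 'wajub' -> 'wajab'
Rule 2: Consonant Assimilation: no voiced obstruent (b/d/g/v/z) stands immediately before a voiceless consonant (p/t/k/s/f). No change.
Rule 3: Final Devoicing: word-final voiced obstruent 'b' becomes voiceless 'p'. 'wajab' -> 'wajap'
Final form: 'wajap'

wajap


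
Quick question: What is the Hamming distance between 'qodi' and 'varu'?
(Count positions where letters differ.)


Alignment:
Position 1: 'q' vs 'v' = DIFFER
Position 2: 'o' vs 'a' = DIFFER
Position 3: 'd' vs 'r' = DIFFER
Position 4: 'i' vs 'u' = DIFFER
Total differences: 4

4


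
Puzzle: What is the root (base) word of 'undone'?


Remove prefix 'un' from 'undone' to get root 'done'.

done


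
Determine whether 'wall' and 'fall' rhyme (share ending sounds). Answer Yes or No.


Rime (stressed vowel + following sounds) of 'wall': -all = /ɔːl/
Rime of 'fall': -all = /ɔːl/
/ɔːl/ and /ɔːl/ are the same ending sound, so the words rhyme.

Yes


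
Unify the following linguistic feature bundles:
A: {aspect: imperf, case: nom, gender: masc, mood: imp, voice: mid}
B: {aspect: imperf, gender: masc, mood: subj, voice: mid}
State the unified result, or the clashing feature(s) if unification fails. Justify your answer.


Compare features:
aspect: A=imperf vs B=imperf -> unified: imperf
case: A=nom vs B=_ -> unified: nom
gender: A=masc vs B=masc -> unified: masc
mood: A=imp vs B=subj -> CLASH
voice: A=mid vs B=mid -> unified: mid
Clash detected on feature 'mood' (imp vs subj); unification fails.

CLASH on 'mood' (imp vs subj)


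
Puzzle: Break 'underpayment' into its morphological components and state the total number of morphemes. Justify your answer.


Step 1: Identify prefix: 'under' (meaning: beneath/insufficient)
Step 2: Identify root: 'pay'
Step 3: Identify suffix(es): 'ment'
Decomposition: under- (prefix: beneath/insufficient) + pay (root) + -ment (suffix: action/result)
Total morphemes: 3

3 morphemes (under- (prefix: beneath/insufficient) + pay (root) + -ment (suffix: action/result))


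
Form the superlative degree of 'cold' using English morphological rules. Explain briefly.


Apply superlative formation (add -est): 'cold' -> 'coldest'.

coldest


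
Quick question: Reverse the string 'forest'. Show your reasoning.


Reverse 'forest' character by character: 'tserof'.

tserof


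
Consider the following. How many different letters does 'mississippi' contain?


Unique letters in 'mississippi': {i, m, p, s} = 4 distinct letters.

4


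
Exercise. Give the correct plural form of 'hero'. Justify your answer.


Apply rule: Add -es (consonant + o). 'hero' becomes 'heroes'.

heroes


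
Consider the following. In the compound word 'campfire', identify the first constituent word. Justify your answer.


Split 'campfire' into 'camp' + 'fire'. The first part is 'camp'.

camp


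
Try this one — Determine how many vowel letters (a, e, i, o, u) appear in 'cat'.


Vowels in 'cat': a = 1 vowels.

1


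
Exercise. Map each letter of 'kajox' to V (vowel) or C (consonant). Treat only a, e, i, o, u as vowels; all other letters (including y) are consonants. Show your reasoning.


Letter mapping: k = C, a = V, j = C, o = V, x = C.

CVCVC


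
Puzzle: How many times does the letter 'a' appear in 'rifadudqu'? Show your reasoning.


Letter 'a' in 'rifadudqu': found at position(s) 4 = 1 occurrence(s).

1


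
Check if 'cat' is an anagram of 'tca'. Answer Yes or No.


Sorted letters of 'cat': 'act'
Sorted letters of 'tca': 'act'
They match.

Yes


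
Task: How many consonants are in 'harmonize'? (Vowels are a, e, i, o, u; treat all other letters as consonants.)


Consonants in 'harmonize': h, r, m, n, z = 5 consonants.

5


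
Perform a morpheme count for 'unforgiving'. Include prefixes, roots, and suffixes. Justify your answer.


Decomposition: un- (prefix) + forgive (root) + -ing (suffix) = 3 morpheme(s)

3 morphemes


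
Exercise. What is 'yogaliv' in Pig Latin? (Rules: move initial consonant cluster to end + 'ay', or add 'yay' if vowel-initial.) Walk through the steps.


'yogaliv': move consonant cluster 'y' to end and add 'ay': 'ogalivyay'.

ogalivyay


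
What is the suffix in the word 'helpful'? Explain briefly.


The word 'helpful' = 'help' (root) + '-ful' (suffix). The suffix is '-ful'.

ful


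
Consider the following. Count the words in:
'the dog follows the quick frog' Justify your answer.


Split into words: the | dog | follows | the | quick | frog = 6 words.

6


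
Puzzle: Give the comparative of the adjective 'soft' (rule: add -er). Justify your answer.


Apply comparative formation (add -er): 'soft' -> 'softer'.

softer


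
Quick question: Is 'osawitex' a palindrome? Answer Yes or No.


Forward: 'osawitex'
Reversed: 'xetiwaso'
They differ.

No


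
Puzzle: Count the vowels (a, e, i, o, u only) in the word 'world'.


Vowels in 'world': o = 1 vowels.

1


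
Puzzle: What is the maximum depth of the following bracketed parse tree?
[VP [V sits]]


Count bracket nesting levels:
'[' at pos 0: depth = 1
'[' at pos 4: depth = 2
Maximum depth reached: 2

2


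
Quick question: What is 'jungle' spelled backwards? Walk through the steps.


Reverse 'jungle' character by character: 'elgnuj'.

elgnuj


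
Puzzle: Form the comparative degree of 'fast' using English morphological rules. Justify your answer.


Apply comparative formation (add -er): 'fast' -> 'faster'.

faster


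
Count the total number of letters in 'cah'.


Spell out 'cah' and number each letter: c(1), a(2), h(3). Total: 3 letters.

3


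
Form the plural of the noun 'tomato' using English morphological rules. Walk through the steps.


Apply rule: Add -es (consonant + o). 'tomato' becomes 'tomatoes'.

tomatoes


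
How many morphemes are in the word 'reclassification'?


Decomposition: re- (prefix) + class (root) + -ify (suffix) + -ation (suffix) = 4 morpheme(s)

4 morphemes


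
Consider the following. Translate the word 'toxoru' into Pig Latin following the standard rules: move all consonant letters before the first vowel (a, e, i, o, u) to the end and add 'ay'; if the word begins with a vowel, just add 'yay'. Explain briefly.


'toxoru': move consonant cluster 't' to end and add 'ay': 'oxorutay'.

oxorutay


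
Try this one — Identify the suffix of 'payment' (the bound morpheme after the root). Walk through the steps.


The word 'payment' = 'pay' (root) + '-ment' (suffix). The suffix is '-ment'.

ment


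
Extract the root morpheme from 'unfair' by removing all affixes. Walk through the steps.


Remove prefix 'un' from 'unfair' to get root 'fair'.

fair


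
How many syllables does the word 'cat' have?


Break 'cat' into syllables: cat -> cat = 1 syllable

1 syllable


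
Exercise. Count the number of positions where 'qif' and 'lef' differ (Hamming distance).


Alignment:
Position 1: 'q' vs 'l' = DIFFER
Position 2: 'i' vs 'e' = DIFFER
Position 3: 'f' vs 'f' = match
Total differences: 2

2


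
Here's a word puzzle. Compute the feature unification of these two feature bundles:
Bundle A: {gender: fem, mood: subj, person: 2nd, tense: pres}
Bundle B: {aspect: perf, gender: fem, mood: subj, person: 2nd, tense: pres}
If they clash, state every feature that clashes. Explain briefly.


Compare features:
aspect: A=_ vs B=perf -> unified: perf
gender: A=fem vs B=fem -> unified: fem
mood: A=subj vs B=subj -> unified: subj
person: A=2nd vs B=2nd -> unified: 2nd
tense: A=pres vs B=pres -> unified: pres
No clashes found.

Unified: {aspect: perf, gender: fem, mood: subj, person: 2nd, tense: pres}


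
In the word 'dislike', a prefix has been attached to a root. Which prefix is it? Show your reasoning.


The word 'dislike' = 'dis' (prefix) + 'like' (root). The prefix is 'dis'.

dis
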